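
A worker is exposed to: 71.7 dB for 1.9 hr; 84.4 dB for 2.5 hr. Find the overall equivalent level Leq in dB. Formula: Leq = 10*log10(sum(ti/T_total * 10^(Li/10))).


T_total = 1.9 + 2.5 = 4.4 hr
(1.9/4.4) * 10^(71.7/10) = 6.38706e+06
(2.5/4.4) * 10^(84.4/10) = 1.5649e+08
Sum = 6.38706e+06 + 1.5649e+08 = 1.62877e+08
Leq = 10*log10(1.62877e+08) = 82.119 dB


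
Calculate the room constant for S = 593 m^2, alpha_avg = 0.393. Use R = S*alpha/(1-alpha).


R = 593 * 0.393 / (1 - 0.393) = 383.94 m^2


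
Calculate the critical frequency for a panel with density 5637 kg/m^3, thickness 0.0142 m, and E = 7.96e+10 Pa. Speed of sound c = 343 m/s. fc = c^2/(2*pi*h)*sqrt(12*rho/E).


12*rho/E = 12*5637/7.96e+10 = 8.49799e-07
sqrt(12*rho/E) = sqrt(8.49799e-07) = 0.000921845
c^2/(2*pi*h) = 343^2/(2*pi*0.0142) = 1.31862e+06
fc = 1.31862e+06 * 0.000921845 = 1215.6 Hz


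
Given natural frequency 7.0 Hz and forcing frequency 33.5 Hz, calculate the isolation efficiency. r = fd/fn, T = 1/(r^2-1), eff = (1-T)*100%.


r = 33.5 / 7.0 = 4.78571
r^2 - 1 = 4.78571^2 - 1 = 21.903
T = 1/21.903 = 0.0456558
Efficiency = (1 - 0.0456558)*100 = 95.434 %


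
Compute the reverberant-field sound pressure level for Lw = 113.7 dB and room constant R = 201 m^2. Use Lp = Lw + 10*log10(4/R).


4/R = 4/201 = 0.0199005
Lp = 113.7 + 10*log10(0.0199005) = 96.689 dB


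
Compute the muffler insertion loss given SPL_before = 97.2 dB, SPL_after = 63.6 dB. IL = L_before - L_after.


Insertion loss = SPL without muffler - SPL with muffler
IL = 97.2 - 63.6 = 33.6 dB


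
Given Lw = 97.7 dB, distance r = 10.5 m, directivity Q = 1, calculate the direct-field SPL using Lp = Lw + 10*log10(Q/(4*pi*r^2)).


4*pi*r^2 = 4*pi*10.5^2 = 1385.44 m^2
Q / (4*pi*r^2) = 1 / 1385.44 = 0.000721792
Lp = 97.7 + 10*log10(0.000721792) = 66.284 dB


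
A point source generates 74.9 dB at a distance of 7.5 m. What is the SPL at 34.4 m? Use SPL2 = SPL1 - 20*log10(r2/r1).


r2/r1 = 34.4/7.5 = 4.58667
Correction = 20*log10(4.58667) = 13.2299 dB
SPL2 = 74.9 - 13.2299 = 61.67 dB


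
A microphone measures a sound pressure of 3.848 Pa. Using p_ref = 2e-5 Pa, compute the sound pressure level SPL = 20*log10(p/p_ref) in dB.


p / p_ref = 3.848 / 2e-5 = 192400
SPL = 20 * log10(192400) = 105.68 dB


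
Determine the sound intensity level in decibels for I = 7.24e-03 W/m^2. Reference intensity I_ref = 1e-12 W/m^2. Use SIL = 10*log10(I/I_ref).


I / I_ref = 7.24e-03 / 1e-12 = 7.24e+09
SIL = 10 * log10(7.24e+09) = 98.597 dB


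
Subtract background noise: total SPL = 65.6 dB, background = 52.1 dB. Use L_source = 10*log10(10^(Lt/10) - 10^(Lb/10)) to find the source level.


10^(65.6/10) = 3.63078e+06
10^(52.1/10) = 162181
Difference = 3.63078e+06 - 162181 = 3.4686e+06
L_source = 10*log10(3.4686e+06) = 65.402 dB


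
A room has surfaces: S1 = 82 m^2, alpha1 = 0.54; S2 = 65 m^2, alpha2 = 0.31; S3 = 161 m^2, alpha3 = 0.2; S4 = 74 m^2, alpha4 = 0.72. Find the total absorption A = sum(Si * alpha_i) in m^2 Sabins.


82 * 0.54 = 44.28
65 * 0.31 = 20.15
161 * 0.2 = 32.2
74 * 0.72 = 53.28
A_total = 44.28 + 20.15 + 32.2 + 53.28 = 149.91 m^2


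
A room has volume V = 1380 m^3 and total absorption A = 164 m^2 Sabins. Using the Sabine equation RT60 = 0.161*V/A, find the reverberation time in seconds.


RT60 = 0.161 * 1380 / 164 = 1.3548 s


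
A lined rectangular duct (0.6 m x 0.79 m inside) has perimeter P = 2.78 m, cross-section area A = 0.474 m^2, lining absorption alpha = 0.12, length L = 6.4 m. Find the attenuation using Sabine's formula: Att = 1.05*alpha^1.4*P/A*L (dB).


alpha^1.4 = 0.12^1.4 = 0.0513871
Attenuation rate = 1.05 * alpha^1.4 * P / A
= 1.05 * 0.0513871 * 2.78 / 0.474 = 0.316453 dB/m
Total Att = 0.316453 * 6.4 = 2.0253 dB


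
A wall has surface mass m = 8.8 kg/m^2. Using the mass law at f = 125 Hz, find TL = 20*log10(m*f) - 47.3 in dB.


m * f = 8.8 * 125 = 1100
20*log10(1100) = 60.8279 dB
TL = 60.8279 - 47.3 = 13.528 dB


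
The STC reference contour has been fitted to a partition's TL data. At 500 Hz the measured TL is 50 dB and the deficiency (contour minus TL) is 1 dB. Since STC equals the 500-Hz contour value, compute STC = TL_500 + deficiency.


By ASTM E413, STC = value of the fitted reference contour at 500 Hz.
Contour value at 500 Hz = TL_500 + deficiency = 50 + 1 = 51
STC = 51


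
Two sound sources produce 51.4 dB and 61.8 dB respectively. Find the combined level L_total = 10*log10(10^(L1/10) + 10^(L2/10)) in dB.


10^(51.4/10) = 138038
10^(61.8/10) = 1.51356e+06
Sum = 138038 + 1.51356e+06 = 1.6516e+06
L_total = 10*log10(1.6516e+06) = 62.179 dB


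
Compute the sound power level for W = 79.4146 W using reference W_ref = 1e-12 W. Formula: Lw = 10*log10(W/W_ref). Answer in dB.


W / W_ref = 79.4146 / 1e-12 = 7.94146e+13
Lw = 10 * log10(7.94146e+13) = 139 dB


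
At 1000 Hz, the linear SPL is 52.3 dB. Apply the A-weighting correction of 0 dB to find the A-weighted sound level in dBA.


A-weighting table: 1000 Hz -> 0 dB correction
SPL_A = SPL + correction = 52.3 + (0) = 52.3 dBA


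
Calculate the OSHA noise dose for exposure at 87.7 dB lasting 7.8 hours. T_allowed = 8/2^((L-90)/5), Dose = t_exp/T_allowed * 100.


T_allowed = 8 / 2^((87.7 - 90)/5) = 11.0043 hr
Dose = 7.8 / 11.0043 * 100 = 70.881 %


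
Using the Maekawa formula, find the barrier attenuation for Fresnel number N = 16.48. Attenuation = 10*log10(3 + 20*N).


3 + 20*N = 3 + 20*16.48 = 332.6
Att = 10*log10(332.6) = 25.219 dB


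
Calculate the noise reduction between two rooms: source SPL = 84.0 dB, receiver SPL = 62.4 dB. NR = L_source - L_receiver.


NR = L_source - L_receiver (difference between source and receiving room levels)
NR = 84.0 - 62.4 = 21.6 dB


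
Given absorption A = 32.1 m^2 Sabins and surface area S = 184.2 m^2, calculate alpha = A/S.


Absorption coefficient = absorbed power / incident power
alpha = A / S = 32.1 / 184.2 = 0.17427


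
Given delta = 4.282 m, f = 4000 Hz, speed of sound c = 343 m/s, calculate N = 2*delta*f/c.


N = 2*delta*f/c = 2*delta/lambda, where lambda = c/f
lambda = 343 / 4000 = 0.08575 m
N = 2 * 4.282 / 0.08575 = 99.872


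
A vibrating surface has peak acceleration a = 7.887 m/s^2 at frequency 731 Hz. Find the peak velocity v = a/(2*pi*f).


omega = 2*pi*f = 2*pi*731 = 4593.01 rad/s
v = a / omega = 7.887 / 4593.01 = 0.0017172 m/s


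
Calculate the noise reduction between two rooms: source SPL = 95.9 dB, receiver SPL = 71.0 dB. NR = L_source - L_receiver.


NR = L_source - L_receiver (difference between source and receiving room levels)
NR = 95.9 - 71.0 = 24.9 dB


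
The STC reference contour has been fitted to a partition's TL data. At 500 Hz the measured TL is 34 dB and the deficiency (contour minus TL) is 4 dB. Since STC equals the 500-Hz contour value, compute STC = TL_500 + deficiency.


By ASTM E413, STC = value of the fitted reference contour at 500 Hz.
Contour value at 500 Hz = TL_500 + deficiency = 34 + 4 = 38
STC = 38


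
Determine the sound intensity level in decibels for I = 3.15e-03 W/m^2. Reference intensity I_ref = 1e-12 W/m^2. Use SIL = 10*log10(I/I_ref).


I / I_ref = 3.15e-03 / 1e-12 = 3.15e+09
SIL = 10 * log10(3.15e+09) = 94.983 dB


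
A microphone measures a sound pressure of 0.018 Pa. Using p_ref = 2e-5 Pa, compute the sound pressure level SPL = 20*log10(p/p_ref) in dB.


p / p_ref = 0.018 / 2e-5 = 900
SPL = 20 * log10(900) = 59.085 dB


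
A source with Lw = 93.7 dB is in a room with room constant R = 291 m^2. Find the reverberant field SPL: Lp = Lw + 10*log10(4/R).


4/R = 4/291 = 0.0137457
Lp = 93.7 + 10*log10(0.0137457) = 75.082 dB


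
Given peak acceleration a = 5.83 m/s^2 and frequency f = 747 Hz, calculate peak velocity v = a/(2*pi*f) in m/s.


omega = 2*pi*f = 2*pi*747 = 4693.54 rad/s
v = a / omega = 5.83 / 4693.54 = 0.0012421 m/s


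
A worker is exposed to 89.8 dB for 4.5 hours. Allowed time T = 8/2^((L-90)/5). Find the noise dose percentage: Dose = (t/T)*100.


T_allowed = 8 / 2^((89.8 - 90)/5) = 8.22491 hr
Dose = 4.5 / 8.22491 * 100 = 54.712 %


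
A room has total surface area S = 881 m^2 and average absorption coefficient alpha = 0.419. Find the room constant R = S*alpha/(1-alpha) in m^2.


R = 881 * 0.419 / (1 - 0.419) = 635.35 m^2


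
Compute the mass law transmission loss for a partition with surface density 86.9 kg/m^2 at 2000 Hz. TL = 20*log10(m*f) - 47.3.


m * f = 86.9 * 2000 = 173800
20*log10(173800) = 104.801 dB
TL = 104.801 - 47.3 = 57.501 dB


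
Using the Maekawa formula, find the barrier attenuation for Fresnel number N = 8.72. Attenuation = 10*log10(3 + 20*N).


3 + 20*N = 3 + 20*8.72 = 177.4
Att = 10*log10(177.4) = 22.49 dB


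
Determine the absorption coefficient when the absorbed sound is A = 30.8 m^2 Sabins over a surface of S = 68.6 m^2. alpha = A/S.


Absorption coefficient = absorbed power / incident power
alpha = A / S = 30.8 / 68.6 = 0.44898


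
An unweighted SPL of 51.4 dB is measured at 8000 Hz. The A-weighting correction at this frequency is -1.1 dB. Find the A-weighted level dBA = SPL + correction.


A-weighting table: 8000 Hz -> -1.1 dB correction
SPL_A = SPL + correction = 51.4 + (-1.1) = 50.3 dBA


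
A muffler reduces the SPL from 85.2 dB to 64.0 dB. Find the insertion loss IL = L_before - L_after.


Insertion loss = SPL without muffler - SPL with muffler
IL = 85.2 - 64.0 = 21.2 dB


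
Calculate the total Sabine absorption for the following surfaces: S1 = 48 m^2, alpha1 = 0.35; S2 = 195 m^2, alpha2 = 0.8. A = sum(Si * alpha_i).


48 * 0.35 = 16.8
195 * 0.8 = 156
A_total = 16.8 + 156 = 172.8 m^2


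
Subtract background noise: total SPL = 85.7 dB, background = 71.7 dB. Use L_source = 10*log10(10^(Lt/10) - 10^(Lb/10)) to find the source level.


10^(85.7/10) = 3.71535e+08
10^(71.7/10) = 1.47911e+07
Difference = 3.71535e+08 - 1.47911e+07 = 3.56744e+08
L_source = 10*log10(3.56744e+08) = 85.524 dB


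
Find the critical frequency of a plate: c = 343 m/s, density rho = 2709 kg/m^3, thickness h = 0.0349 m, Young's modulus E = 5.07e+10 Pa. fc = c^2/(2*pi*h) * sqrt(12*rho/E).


12*rho/E = 12*2709/5.07e+10 = 6.41183e-07
sqrt(12*rho/E) = sqrt(6.41183e-07) = 0.000800739
c^2/(2*pi*h) = 343^2/(2*pi*0.0349) = 536516
fc = 536516 * 0.000800739 = 429.61 Hz


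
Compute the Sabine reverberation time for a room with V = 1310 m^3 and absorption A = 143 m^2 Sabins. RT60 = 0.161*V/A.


RT60 = 0.161 * 1310 / 143 = 1.4749 s


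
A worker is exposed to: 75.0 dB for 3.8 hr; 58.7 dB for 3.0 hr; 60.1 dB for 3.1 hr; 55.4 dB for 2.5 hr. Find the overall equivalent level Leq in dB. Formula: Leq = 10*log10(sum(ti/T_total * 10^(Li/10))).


T_total = 3.8 + 3.0 + 3.1 + 2.5 = 12.4 hr
(3.8/12.4) * 10^(75.0/10) = 9.69085e+06
(3.0/12.4) * 10^(58.7/10) = 179349
(3.1/12.4) * 10^(60.1/10) = 255823
(2.5/12.4) * 10^(55.4/10) = 69906.6
Sum = 9.69085e+06 + 179349 + 255823 + 69906.6 = 1.01959e+07
Leq = 10*log10(1.01959e+07) = 70.084 dB


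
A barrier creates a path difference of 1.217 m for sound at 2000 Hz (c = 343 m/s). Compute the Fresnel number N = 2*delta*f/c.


N = 2*delta*f/c = 2*delta/lambda, where lambda = c/f
lambda = 343 / 2000 = 0.1715 m
N = 2 * 1.217 / 0.1715 = 14.192


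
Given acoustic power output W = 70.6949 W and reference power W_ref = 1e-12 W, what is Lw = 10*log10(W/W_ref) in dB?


W / W_ref = 70.6949 / 1e-12 = 7.06949e+13
Lw = 10 * log10(7.06949e+13) = 138.49 dB


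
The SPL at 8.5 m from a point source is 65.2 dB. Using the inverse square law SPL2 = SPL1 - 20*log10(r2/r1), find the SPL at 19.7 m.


r2/r1 = 19.7/8.5 = 2.31765
Correction = 20*log10(2.31765) = 7.30096 dB
SPL2 = 65.2 - 7.30096 = 57.899 dB


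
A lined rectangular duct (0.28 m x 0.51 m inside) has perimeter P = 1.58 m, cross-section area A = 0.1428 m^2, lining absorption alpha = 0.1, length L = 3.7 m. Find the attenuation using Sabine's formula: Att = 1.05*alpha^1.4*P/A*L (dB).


alpha^1.4 = 0.1^1.4 = 0.0398107
Attenuation rate = 1.05 * alpha^1.4 * P / A
= 1.05 * 0.0398107 * 1.58 / 0.1428 = 0.462507 dB/m
Total Att = 0.462507 * 3.7 = 1.7113 dB


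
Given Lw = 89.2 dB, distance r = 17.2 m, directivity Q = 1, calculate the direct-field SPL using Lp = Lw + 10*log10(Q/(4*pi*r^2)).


4*pi*r^2 = 4*pi*17.2^2 = 3717.64 m^2
Q / (4*pi*r^2) = 1 / 3717.64 = 0.000268988
Lp = 89.2 + 10*log10(0.000268988) = 53.497 dB


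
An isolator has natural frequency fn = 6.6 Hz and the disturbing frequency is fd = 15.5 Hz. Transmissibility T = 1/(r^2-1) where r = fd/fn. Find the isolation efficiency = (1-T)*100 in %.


r = 15.5 / 6.6 = 2.34848
r^2 - 1 = 2.34848^2 - 1 = 4.51536
T = 1/4.51536 = 0.221466
Efficiency = (1 - 0.221466)*100 = 77.853 %


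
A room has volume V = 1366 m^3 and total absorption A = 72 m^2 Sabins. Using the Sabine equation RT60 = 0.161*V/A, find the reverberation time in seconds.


RT60 = 0.161 * 1366 / 72 = 3.0545 s


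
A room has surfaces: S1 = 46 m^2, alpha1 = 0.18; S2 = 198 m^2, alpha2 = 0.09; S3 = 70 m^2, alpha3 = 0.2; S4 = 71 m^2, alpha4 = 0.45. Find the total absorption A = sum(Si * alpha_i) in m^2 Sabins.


46 * 0.18 = 8.28
198 * 0.09 = 17.82
70 * 0.2 = 14
71 * 0.45 = 31.95
A_total = 8.28 + 17.82 + 14 + 31.95 = 72.05 m^2


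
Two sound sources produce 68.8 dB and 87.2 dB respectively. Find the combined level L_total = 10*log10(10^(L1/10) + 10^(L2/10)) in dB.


10^(68.8/10) = 7.58578e+06
10^(87.2/10) = 5.24807e+08
Sum = 7.58578e+06 + 5.24807e+08 = 5.32393e+08
L_total = 10*log10(5.32393e+08) = 87.262 dB


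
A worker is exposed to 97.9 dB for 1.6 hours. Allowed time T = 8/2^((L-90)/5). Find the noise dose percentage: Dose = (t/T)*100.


T_allowed = 8 / 2^((97.9 - 90)/5) = 2.67586 hr
Dose = 1.6 / 2.67586 * 100 = 59.794 %


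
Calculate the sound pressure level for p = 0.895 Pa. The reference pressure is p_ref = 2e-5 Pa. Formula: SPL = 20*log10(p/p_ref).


p / p_ref = 0.895 / 2e-5 = 44750
SPL = 20 * log10(44750) = 93.016 dB


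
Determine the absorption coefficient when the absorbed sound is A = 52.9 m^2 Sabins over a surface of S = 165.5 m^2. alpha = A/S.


Absorption coefficient = absorbed power / incident power
alpha = A / S = 52.9 / 165.5 = 0.31964


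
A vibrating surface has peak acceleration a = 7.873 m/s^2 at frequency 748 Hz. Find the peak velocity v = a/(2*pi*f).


omega = 2*pi*f = 2*pi*748 = 4699.82 rad/s
v = a / omega = 7.873 / 4699.82 = 0.0016752 m/s


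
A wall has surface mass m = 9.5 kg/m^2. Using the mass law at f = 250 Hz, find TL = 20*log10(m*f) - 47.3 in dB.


m * f = 9.5 * 250 = 2375
20*log10(2375) = 67.5133 dB
TL = 67.5133 - 47.3 = 20.213 dB


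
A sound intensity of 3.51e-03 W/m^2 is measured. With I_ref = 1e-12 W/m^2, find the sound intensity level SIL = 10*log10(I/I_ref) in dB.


I / I_ref = 3.51e-03 / 1e-12 = 3.51e+09
SIL = 10 * log10(3.51e+09) = 95.453 dB


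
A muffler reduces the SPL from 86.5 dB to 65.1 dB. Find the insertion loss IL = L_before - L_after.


Insertion loss = SPL without muffler - SPL with muffler
IL = 86.5 - 65.1 = 21.4 dB


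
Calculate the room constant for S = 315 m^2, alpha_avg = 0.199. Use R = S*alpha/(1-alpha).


R = 315 * 0.199 / (1 - 0.199) = 78.258 m^2


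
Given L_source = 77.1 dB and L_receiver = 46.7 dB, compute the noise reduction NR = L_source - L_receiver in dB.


NR = L_source - L_receiver (difference between source and receiving room levels)
NR = 77.1 - 46.7 = 30.4 dB


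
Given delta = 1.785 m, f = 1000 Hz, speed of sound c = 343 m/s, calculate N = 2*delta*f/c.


N = 2*delta*f/c = 2*delta/lambda, where lambda = c/f
lambda = 343 / 1000 = 0.343 m
N = 2 * 1.785 / 0.343 = 10.408


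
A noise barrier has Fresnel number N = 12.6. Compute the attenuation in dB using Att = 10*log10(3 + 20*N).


3 + 20*N = 3 + 20*12.6 = 255
Att = 10*log10(255) = 24.065 dB


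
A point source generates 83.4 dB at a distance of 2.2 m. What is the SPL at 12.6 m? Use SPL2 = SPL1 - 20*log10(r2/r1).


r2/r1 = 12.6/2.2 = 5.72727
Correction = 20*log10(5.72727) = 15.159 dB
SPL2 = 83.4 - 15.159 = 68.241 dB


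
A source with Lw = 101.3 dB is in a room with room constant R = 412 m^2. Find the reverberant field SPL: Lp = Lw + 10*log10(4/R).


4/R = 4/412 = 0.00970874
Lp = 101.3 + 10*log10(0.00970874) = 81.172 dB


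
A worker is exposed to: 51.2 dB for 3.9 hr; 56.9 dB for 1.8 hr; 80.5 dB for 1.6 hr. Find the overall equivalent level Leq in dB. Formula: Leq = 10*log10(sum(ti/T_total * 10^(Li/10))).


T_total = 3.9 + 1.8 + 1.6 = 7.3 hr
(3.9/7.3) * 10^(51.2/10) = 70427.4
(1.8/7.3) * 10^(56.9/10) = 120767
(1.6/7.3) * 10^(80.5/10) = 2.45922e+07
Sum = 70427.4 + 120767 + 2.45922e+07 = 2.47834e+07
Leq = 10*log10(2.47834e+07) = 73.942 dB


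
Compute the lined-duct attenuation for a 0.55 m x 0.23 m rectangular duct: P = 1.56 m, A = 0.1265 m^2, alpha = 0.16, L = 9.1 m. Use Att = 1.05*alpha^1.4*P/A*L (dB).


alpha^1.4 = 0.16^1.4 = 0.076872
Attenuation rate = 1.05 * alpha^1.4 * P / A
= 1.05 * 0.076872 * 1.56 / 0.1265 = 0.995386 dB/m
Total Att = 0.995386 * 9.1 = 9.058 dB


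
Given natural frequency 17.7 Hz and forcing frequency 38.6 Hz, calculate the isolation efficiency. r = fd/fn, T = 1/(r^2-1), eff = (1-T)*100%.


r = 38.6 / 17.7 = 2.18079
r^2 - 1 = 2.18079^2 - 1 = 3.75585
T = 1/3.75585 = 0.266251
Efficiency = (1 - 0.266251)*100 = 73.375 %


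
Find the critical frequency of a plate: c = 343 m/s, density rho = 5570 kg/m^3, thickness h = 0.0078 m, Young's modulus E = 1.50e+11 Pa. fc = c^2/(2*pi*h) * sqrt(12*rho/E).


12*rho/E = 12*5570/1.50e+11 = 4.456e-07
sqrt(12*rho/E) = sqrt(4.456e-07) = 0.000667533
c^2/(2*pi*h) = 343^2/(2*pi*0.0078) = 2.40057e+06
fc = 2.40057e+06 * 0.000667533 = 1602.5 Hz


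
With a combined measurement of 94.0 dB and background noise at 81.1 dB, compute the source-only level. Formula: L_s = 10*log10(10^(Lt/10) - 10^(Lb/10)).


10^(94.0/10) = 2.51189e+09
10^(81.1/10) = 1.28825e+08
Difference = 2.51189e+09 - 1.28825e+08 = 2.38306e+09
L_source = 10*log10(2.38306e+09) = 93.771 dB


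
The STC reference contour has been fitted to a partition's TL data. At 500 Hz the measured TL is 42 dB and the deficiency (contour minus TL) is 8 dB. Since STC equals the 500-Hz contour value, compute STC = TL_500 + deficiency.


By ASTM E413, STC = value of the fitted reference contour at 500 Hz.
Contour value at 500 Hz = TL_500 + deficiency = 42 + 8 = 50
STC = 50


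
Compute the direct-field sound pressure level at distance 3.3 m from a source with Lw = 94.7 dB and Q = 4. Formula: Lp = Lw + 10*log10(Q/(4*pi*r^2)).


4*pi*r^2 = 4*pi*3.3^2 = 136.848 m^2
Q / (4*pi*r^2) = 4 / 136.848 = 0.0292295
Lp = 94.7 + 10*log10(0.0292295) = 79.358 dB


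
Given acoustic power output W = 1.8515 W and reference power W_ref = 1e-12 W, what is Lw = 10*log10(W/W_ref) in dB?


W / W_ref = 1.8515 / 1e-12 = 1.8515e+12
Lw = 10 * log10(1.8515e+12) = 122.68 dB


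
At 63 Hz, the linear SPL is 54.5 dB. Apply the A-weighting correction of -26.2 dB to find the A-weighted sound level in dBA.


A-weighting table: 63 Hz -> -26.2 dB correction
SPL_A = SPL + correction = 54.5 + (-26.2) = 28.3 dBA


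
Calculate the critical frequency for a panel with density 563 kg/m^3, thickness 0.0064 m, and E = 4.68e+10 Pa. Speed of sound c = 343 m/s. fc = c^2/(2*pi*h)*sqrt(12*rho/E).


12*rho/E = 12*563/4.68e+10 = 1.44359e-07
sqrt(12*rho/E) = sqrt(1.44359e-07) = 0.000379946
c^2/(2*pi*h) = 343^2/(2*pi*0.0064) = 2.92569e+06
fc = 2.92569e+06 * 0.000379946 = 1111.6 Hz


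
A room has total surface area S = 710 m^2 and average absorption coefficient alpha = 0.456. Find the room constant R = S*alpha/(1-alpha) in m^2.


R = 710 * 0.456 / (1 - 0.456) = 595.15 m^2


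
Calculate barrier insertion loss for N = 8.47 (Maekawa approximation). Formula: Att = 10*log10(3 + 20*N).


3 + 20*N = 3 + 20*8.47 = 172.4
Att = 10*log10(172.4) = 22.365 dB


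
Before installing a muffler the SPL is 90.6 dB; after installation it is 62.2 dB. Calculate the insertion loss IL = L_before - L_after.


Insertion loss = SPL without muffler - SPL with muffler
IL = 90.6 - 62.2 = 28.4 dB


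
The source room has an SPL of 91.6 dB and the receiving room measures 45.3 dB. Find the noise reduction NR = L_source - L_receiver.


NR = L_source - L_receiver (difference between source and receiving room levels)
NR = 91.6 - 45.3 = 46.3 dB


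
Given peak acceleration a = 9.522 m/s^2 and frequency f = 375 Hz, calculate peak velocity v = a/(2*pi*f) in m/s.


omega = 2*pi*f = 2*pi*375 = 2356.19 rad/s
v = a / omega = 9.522 / 2356.19 = 0.0040413 m/s


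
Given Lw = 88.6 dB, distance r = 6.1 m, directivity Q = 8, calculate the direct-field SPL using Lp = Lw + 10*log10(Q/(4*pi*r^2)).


4*pi*r^2 = 4*pi*6.1^2 = 467.595 m^2
Q / (4*pi*r^2) = 8 / 467.595 = 0.0171088
Lp = 88.6 + 10*log10(0.0171088) = 70.932 dB


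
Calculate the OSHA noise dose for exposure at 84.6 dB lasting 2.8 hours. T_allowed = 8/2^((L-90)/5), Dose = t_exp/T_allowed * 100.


T_allowed = 8 / 2^((84.6 - 90)/5) = 16.9123 hr
Dose = 2.8 / 16.9123 * 100 = 16.556 %


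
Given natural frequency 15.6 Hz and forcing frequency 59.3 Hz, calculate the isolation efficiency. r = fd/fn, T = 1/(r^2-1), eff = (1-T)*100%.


r = 59.3 / 15.6 = 3.80128
r^2 - 1 = 3.80128^2 - 1 = 13.4497
T = 1/13.4497 = 0.0743511
Efficiency = (1 - 0.0743511)*100 = 92.565 %


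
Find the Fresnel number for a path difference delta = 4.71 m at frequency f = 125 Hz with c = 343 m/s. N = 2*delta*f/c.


N = 2*delta*f/c = 2*delta/lambda, where lambda = c/f
lambda = 343 / 125 = 2.744 m
N = 2 * 4.71 / 2.744 = 3.4329


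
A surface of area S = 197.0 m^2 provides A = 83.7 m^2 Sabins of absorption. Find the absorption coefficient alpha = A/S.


Absorption coefficient = absorbed power / incident power
alpha = A / S = 83.7 / 197.0 = 0.42487


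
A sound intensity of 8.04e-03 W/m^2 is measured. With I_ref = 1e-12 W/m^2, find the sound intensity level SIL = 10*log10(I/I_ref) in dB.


I / I_ref = 8.04e-03 / 1e-12 = 8.04e+09
SIL = 10 * log10(8.04e+09) = 99.053 dB


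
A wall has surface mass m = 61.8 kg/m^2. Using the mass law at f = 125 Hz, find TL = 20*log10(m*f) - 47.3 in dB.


m * f = 61.8 * 125 = 7725
20*log10(7725) = 77.758 dB
TL = 77.758 - 47.3 = 30.458 dB


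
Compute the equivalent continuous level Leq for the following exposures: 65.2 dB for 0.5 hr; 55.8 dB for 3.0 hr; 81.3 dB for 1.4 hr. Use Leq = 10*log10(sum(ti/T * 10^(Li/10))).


T_total = 0.5 + 3.0 + 1.4 = 4.9 hr
(0.5/4.9) * 10^(65.2/10) = 337889
(3.0/4.9) * 10^(55.8/10) = 232769
(1.4/4.9) * 10^(81.3/10) = 3.85418e+07
Sum = 337889 + 232769 + 3.85418e+07 = 3.91125e+07
Leq = 10*log10(3.91125e+07) = 75.923 dB


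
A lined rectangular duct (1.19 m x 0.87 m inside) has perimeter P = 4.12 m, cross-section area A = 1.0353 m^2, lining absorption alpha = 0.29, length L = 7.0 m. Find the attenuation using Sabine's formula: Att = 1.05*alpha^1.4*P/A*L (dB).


alpha^1.4 = 0.29^1.4 = 0.176749
Attenuation rate = 1.05 * alpha^1.4 * P / A
= 1.05 * 0.176749 * 4.12 / 1.0353 = 0.738546 dB/m
Total Att = 0.738546 * 7.0 = 5.1698 dB


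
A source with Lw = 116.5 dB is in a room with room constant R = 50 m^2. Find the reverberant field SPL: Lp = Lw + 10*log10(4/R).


4/R = 4/50 = 0.08
Lp = 116.5 + 10*log10(0.08) = 105.53 dB


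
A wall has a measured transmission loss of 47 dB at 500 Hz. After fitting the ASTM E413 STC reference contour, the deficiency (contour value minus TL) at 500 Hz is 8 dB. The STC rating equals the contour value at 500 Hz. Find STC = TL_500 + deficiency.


By ASTM E413, STC = value of the fitted reference contour at 500 Hz.
Contour value at 500 Hz = TL_500 + deficiency = 47 + 8 = 55
STC = 55


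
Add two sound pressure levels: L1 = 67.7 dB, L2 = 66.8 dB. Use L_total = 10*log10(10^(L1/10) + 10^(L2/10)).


10^(67.7/10) = 5.88844e+06
10^(66.8/10) = 4.7863e+06
Sum = 5.88844e+06 + 4.7863e+06 = 1.06747e+07
L_total = 10*log10(1.06747e+07) = 70.284 dB


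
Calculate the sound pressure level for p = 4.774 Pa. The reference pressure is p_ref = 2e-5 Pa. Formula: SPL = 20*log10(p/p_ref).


p / p_ref = 4.774 / 2e-5 = 238700
SPL = 20 * log10(238700) = 107.56 dB


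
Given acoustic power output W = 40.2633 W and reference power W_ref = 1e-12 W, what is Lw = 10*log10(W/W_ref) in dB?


W / W_ref = 40.2633 / 1e-12 = 4.02633e+13
Lw = 10 * log10(4.02633e+13) = 136.05 dB


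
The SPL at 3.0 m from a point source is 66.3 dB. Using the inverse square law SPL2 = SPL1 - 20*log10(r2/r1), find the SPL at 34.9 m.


r2/r1 = 34.9/3.0 = 11.6333
Correction = 20*log10(11.6333) = 21.3141 dB
SPL2 = 66.3 - 21.3141 = 44.986 dB


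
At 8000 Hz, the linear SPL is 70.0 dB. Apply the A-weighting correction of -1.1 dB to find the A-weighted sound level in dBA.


A-weighting table: 8000 Hz -> -1.1 dB correction
SPL_A = SPL + correction = 70.0 + (-1.1) = 68.9 dBA


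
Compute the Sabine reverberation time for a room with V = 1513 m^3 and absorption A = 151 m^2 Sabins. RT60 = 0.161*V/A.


RT60 = 0.161 * 1513 / 151 = 1.6132 s


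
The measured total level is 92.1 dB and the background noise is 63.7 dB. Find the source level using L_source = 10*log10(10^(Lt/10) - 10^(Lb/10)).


10^(92.1/10) = 1.62181e+09
10^(63.7/10) = 2.34423e+06
Difference = 1.62181e+09 - 2.34423e+06 = 1.61947e+09
L_source = 10*log10(1.61947e+09) = 92.094 dB


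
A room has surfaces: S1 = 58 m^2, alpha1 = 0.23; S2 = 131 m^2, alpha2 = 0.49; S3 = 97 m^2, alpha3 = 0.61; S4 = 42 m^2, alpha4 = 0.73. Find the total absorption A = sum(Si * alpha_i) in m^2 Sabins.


58 * 0.23 = 13.34
131 * 0.49 = 64.19
97 * 0.61 = 59.17
42 * 0.73 = 30.66
A_total = 13.34 + 64.19 + 59.17 + 30.66 = 167.36 m^2


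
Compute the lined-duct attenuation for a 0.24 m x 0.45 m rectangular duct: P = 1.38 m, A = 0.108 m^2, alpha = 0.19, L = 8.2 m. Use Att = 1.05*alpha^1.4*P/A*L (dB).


alpha^1.4 = 0.19^1.4 = 0.0977811
Attenuation rate = 1.05 * alpha^1.4 * P / A
= 1.05 * 0.0977811 * 1.38 / 0.108 = 1.3119 dB/m
Total Att = 1.3119 * 8.2 = 10.758 dB


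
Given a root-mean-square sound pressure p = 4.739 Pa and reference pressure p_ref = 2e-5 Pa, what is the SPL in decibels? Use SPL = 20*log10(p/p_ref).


p / p_ref = 4.739 / 2e-5 = 236950
SPL = 20 * log10(236950) = 107.49 dB


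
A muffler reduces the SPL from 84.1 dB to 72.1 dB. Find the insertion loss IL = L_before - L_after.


Insertion loss = SPL without muffler - SPL with muffler
IL = 84.1 - 72.1 = 12 dB


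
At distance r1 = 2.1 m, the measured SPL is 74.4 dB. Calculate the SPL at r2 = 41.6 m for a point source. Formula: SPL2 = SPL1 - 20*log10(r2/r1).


r2/r1 = 41.6/2.1 = 19.8095
Correction = 20*log10(19.8095) = 25.9375 dB
SPL2 = 74.4 - 25.9375 = 48.463 dB


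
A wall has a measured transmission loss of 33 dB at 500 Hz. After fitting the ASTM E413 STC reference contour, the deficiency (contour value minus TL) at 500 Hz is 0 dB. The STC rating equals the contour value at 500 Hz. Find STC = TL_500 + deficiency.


By ASTM E413, STC = value of the fitted reference contour at 500 Hz.
Contour value at 500 Hz = TL_500 + deficiency = 33 + 0 = 33
STC = 33


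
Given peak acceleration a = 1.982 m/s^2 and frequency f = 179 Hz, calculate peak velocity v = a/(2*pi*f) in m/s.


omega = 2*pi*f = 2*pi*179 = 1124.69 rad/s
v = a / omega = 1.982 / 1124.69 = 0.0017623 m/s


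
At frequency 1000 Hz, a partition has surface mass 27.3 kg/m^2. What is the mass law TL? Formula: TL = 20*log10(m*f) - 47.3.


m * f = 27.3 * 1000 = 27300
20*log10(27300) = 88.7233 dB
TL = 88.7233 - 47.3 = 41.423 dB


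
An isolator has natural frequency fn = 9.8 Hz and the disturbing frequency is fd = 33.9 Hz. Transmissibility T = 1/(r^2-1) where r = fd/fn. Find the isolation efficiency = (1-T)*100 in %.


r = 33.9 / 9.8 = 3.45918
r^2 - 1 = 3.45918^2 - 1 = 10.9659
T = 1/10.9659 = 0.0911918
Efficiency = (1 - 0.0911918)*100 = 90.881 %


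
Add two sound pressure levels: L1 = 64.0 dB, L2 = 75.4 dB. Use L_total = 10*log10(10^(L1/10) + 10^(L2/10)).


10^(64.0/10) = 2.51189e+06
10^(75.4/10) = 3.46737e+07
Sum = 2.51189e+06 + 3.46737e+07 = 3.71856e+07
L_total = 10*log10(3.71856e+07) = 75.704 dB


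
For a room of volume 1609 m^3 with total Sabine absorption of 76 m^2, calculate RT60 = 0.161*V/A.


RT60 = 0.161 * 1609 / 76 = 3.4085 s


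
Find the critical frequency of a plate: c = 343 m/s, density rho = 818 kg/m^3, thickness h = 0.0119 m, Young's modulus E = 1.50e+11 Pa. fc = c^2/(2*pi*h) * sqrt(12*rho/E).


12*rho/E = 12*818/1.50e+11 = 6.544e-08
sqrt(12*rho/E) = sqrt(6.544e-08) = 0.000255812
c^2/(2*pi*h) = 343^2/(2*pi*0.0119) = 1.57348e+06
fc = 1.57348e+06 * 0.000255812 = 402.52 Hz


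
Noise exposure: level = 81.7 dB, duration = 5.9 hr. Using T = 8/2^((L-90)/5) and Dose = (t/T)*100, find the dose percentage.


T_allowed = 8 / 2^((81.7 - 90)/5) = 25.2813 hr
Dose = 5.9 / 25.2813 * 100 = 23.337 %


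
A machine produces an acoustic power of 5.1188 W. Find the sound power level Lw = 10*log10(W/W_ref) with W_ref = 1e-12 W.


W / W_ref = 5.1188 / 1e-12 = 5.1188e+12
Lw = 10 * log10(5.1188e+12) = 127.09 dB


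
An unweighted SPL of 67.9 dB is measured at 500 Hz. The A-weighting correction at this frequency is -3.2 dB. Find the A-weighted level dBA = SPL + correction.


A-weighting table: 500 Hz -> -3.2 dB correction
SPL_A = SPL + correction = 67.9 + (-3.2) = 64.7 dBA


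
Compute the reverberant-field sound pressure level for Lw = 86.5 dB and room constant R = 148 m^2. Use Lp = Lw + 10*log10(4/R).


4/R = 4/148 = 0.027027
Lp = 86.5 + 10*log10(0.027027) = 70.818 dB


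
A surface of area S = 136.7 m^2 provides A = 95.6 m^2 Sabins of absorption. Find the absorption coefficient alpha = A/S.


Absorption coefficient = absorbed power / incident power
alpha = A / S = 95.6 / 136.7 = 0.69934


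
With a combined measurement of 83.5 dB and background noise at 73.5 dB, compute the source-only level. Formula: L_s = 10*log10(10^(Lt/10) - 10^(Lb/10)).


10^(83.5/10) = 2.23872e+08
10^(73.5/10) = 2.23872e+07
Difference = 2.23872e+08 - 2.23872e+07 = 2.01485e+08
L_source = 10*log10(2.01485e+08) = 83.042 dB


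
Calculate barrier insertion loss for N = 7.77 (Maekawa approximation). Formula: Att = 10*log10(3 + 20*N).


3 + 20*N = 3 + 20*7.77 = 158.4
Att = 10*log10(158.4) = 21.998 dB


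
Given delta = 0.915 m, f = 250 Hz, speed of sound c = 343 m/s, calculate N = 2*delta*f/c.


N = 2*delta*f/c = 2*delta/lambda, where lambda = c/f
lambda = 343 / 250 = 1.372 m
N = 2 * 0.915 / 1.372 = 1.3338


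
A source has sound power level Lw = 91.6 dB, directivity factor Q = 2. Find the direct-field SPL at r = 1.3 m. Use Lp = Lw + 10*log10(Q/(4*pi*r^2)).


4*pi*r^2 = 4*pi*1.3^2 = 21.2372 m^2
Q / (4*pi*r^2) = 2 / 21.2372 = 0.0941744
Lp = 91.6 + 10*log10(0.0941744) = 81.339 dB


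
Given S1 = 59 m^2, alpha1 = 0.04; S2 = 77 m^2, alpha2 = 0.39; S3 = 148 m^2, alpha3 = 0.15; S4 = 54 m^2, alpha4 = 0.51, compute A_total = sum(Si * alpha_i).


59 * 0.04 = 2.36
77 * 0.39 = 30.03
148 * 0.15 = 22.2
54 * 0.51 = 27.54
A_total = 2.36 + 30.03 + 22.2 + 27.54 = 82.13 m^2


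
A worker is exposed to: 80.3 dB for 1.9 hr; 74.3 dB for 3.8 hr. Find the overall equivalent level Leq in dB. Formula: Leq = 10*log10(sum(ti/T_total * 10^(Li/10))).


T_total = 1.9 + 3.8 = 5.7 hr
(1.9/5.7) * 10^(80.3/10) = 3.57173e+07
(3.8/5.7) * 10^(74.3/10) = 1.79436e+07
Sum = 3.57173e+07 + 1.79436e+07 = 5.36609e+07
Leq = 10*log10(5.36609e+07) = 77.297 dB


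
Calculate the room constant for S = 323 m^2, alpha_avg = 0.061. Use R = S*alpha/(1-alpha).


R = 323 * 0.061 / (1 - 0.061) = 20.983 m^2


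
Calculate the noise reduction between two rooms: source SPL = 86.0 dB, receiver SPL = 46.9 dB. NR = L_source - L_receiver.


NR = L_source - L_receiver (difference between source and receiving room levels)
NR = 86.0 - 46.9 = 39.1 dB


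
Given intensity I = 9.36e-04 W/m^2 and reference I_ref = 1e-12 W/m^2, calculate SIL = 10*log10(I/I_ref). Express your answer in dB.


I / I_ref = 9.36e-04 / 1e-12 = 9.36e+08
SIL = 10 * log10(9.36e+08) = 89.713 dB


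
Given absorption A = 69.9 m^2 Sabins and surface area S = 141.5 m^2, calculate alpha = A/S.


Absorption coefficient = absorbed power / incident power
alpha = A / S = 69.9 / 141.5 = 0.49399


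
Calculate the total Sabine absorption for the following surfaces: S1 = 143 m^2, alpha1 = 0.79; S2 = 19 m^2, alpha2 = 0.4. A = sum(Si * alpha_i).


143 * 0.79 = 112.97
19 * 0.4 = 7.6
A_total = 112.97 + 7.6 = 120.57 m^2


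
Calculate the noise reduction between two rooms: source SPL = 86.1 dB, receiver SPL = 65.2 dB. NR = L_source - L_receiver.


NR = L_source - L_receiver (difference between source and receiving room levels)
NR = 86.1 - 65.2 = 20.9 dB


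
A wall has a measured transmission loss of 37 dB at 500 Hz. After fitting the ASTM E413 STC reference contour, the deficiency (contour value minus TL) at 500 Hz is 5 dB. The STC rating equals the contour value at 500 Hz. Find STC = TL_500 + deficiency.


By ASTM E413, STC = value of the fitted reference contour at 500 Hz.
Contour value at 500 Hz = TL_500 + deficiency = 37 + 5 = 42
STC = 42


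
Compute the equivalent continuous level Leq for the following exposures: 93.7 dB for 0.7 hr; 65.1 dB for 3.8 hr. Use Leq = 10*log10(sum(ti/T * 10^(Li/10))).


T_total = 0.7 + 3.8 = 4.5 hr
(0.7/4.5) * 10^(93.7/10) = 3.64658e+08
(3.8/4.5) * 10^(65.1/10) = 2.73257e+06
Sum = 3.64658e+08 + 2.73257e+06 = 3.67391e+08
Leq = 10*log10(3.67391e+08) = 85.651 dB


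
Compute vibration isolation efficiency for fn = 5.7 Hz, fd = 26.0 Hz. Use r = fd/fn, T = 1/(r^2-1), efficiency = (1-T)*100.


r = 26.0 / 5.7 = 4.5614
r^2 - 1 = 4.5614^2 - 1 = 19.8064
T = 1/19.8064 = 0.0504887
Efficiency = (1 - 0.0504887)*100 = 94.951 %


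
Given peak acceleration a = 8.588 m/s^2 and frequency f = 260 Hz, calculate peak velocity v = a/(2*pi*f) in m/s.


omega = 2*pi*f = 2*pi*260 = 1633.63 rad/s
v = a / omega = 8.588 / 1633.63 = 0.005257 m/s


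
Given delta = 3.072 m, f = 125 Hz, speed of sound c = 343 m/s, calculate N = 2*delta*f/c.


N = 2*delta*f/c = 2*delta/lambda, where lambda = c/f
lambda = 343 / 125 = 2.744 m
N = 2 * 3.072 / 2.744 = 2.2391


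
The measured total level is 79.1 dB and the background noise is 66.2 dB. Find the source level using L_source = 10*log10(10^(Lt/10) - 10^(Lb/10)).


10^(79.1/10) = 8.12831e+07
10^(66.2/10) = 4.16869e+06
Difference = 8.12831e+07 - 4.16869e+06 = 7.71144e+07
L_source = 10*log10(7.71144e+07) = 78.871 dB


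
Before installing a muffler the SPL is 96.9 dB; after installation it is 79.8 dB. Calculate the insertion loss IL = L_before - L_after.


Insertion loss = SPL without muffler - SPL with muffler
IL = 96.9 - 79.8 = 17.1 dB


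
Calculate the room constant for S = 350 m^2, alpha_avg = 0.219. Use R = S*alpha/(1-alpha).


R = 350 * 0.219 / (1 - 0.219) = 98.143 m^2


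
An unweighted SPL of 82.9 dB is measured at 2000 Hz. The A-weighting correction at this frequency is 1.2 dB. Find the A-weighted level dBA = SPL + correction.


A-weighting table: 2000 Hz -> 1.2 dB correction
SPL_A = SPL + correction = 82.9 + (1.2) = 84.1 dBA


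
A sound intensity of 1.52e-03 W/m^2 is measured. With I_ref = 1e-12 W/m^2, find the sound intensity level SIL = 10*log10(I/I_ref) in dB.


I / I_ref = 1.52e-03 / 1e-12 = 1.52e+09
SIL = 10 * log10(1.52e+09) = 91.818 dB


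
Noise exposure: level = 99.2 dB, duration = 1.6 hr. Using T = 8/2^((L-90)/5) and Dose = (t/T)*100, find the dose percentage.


T_allowed = 8 / 2^((99.2 - 90)/5) = 2.23457 hr
Dose = 1.6 / 2.23457 * 100 = 71.602 %


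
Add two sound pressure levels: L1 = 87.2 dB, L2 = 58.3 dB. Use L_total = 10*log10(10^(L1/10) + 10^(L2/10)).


10^(87.2/10) = 5.24807e+08
10^(58.3/10) = 676083
Sum = 5.24807e+08 + 676083 = 5.25483e+08
L_total = 10*log10(5.25483e+08) = 87.206 dB


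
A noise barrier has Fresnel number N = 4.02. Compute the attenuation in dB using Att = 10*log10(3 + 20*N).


3 + 20*N = 3 + 20*4.02 = 83.4
Att = 10*log10(83.4) = 19.212 dB


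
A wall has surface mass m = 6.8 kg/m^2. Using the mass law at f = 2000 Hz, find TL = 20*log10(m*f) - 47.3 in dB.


m * f = 6.8 * 2000 = 13600
20*log10(13600) = 82.6708 dB
TL = 82.6708 - 47.3 = 35.371 dB


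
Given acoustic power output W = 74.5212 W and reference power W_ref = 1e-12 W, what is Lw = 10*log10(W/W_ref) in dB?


W / W_ref = 74.5212 / 1e-12 = 7.45212e+13
Lw = 10 * log10(7.45212e+13) = 138.72 dB


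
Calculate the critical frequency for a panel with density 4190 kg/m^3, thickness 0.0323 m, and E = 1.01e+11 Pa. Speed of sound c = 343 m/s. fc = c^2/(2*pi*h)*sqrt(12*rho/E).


12*rho/E = 12*4190/1.01e+11 = 4.97822e-07
sqrt(12*rho/E) = sqrt(4.97822e-07) = 0.000705565
c^2/(2*pi*h) = 343^2/(2*pi*0.0323) = 579703
fc = 579703 * 0.000705565 = 409.02 Hz


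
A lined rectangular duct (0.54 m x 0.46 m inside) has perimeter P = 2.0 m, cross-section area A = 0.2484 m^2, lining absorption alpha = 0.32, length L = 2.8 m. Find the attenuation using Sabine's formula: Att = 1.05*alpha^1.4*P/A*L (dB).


alpha^1.4 = 0.32^1.4 = 0.202866
Attenuation rate = 1.05 * alpha^1.4 * P / A
= 1.05 * 0.202866 * 2.0 / 0.2484 = 1.71505 dB/m
Total Att = 1.71505 * 2.8 = 4.8021 dB


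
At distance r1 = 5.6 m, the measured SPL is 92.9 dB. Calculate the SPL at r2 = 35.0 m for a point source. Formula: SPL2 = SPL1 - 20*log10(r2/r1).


r2/r1 = 35.0/5.6 = 6.25
Correction = 20*log10(6.25) = 15.9176 dB
SPL2 = 92.9 - 15.9176 = 76.982 dB


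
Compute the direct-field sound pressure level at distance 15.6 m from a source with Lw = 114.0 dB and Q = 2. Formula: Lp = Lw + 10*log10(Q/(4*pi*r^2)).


4*pi*r^2 = 4*pi*15.6^2 = 3058.15 m^2
Q / (4*pi*r^2) = 2 / 3058.15 = 0.00065399
Lp = 114.0 + 10*log10(0.00065399) = 82.156 dB


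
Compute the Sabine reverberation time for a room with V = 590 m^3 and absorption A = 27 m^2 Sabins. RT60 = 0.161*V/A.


RT60 = 0.161 * 590 / 27 = 3.5181 s


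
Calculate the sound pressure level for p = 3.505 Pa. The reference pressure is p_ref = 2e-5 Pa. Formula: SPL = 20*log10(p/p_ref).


p / p_ref = 3.505 / 2e-5 = 175250
SPL = 20 * log10(175250) = 104.87 dB


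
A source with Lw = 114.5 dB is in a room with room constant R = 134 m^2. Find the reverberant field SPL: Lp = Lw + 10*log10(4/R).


4/R = 4/134 = 0.0298507
Lp = 114.5 + 10*log10(0.0298507) = 99.25 dB


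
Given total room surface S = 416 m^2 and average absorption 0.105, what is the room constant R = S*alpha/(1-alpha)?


R = 416 * 0.105 / (1 - 0.105) = 48.804 m^2


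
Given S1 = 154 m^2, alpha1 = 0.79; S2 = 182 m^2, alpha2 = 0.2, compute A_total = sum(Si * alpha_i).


154 * 0.79 = 121.66
182 * 0.2 = 36.4
A_total = 121.66 + 36.4 = 158.06 m^2


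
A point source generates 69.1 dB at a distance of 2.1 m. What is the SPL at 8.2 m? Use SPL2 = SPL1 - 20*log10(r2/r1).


r2/r1 = 8.2/2.1 = 3.90476
Correction = 20*log10(3.90476) = 11.8319 dB
SPL2 = 69.1 - 11.8319 = 57.268 dB


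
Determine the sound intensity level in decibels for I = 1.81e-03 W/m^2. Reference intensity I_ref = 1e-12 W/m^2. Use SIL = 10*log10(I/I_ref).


I / I_ref = 1.81e-03 / 1e-12 = 1.81e+09
SIL = 10 * log10(1.81e+09) = 92.577 dB


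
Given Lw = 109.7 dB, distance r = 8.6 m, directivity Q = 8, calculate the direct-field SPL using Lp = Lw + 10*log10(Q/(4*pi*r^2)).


4*pi*r^2 = 4*pi*8.6^2 = 929.409 m^2
Q / (4*pi*r^2) = 8 / 929.409 = 0.00860762
Lp = 109.7 + 10*log10(0.00860762) = 89.049 dB


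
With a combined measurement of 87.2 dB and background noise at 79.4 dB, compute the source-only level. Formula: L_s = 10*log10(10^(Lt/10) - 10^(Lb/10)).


10^(87.2/10) = 5.24807e+08
10^(79.4/10) = 8.70964e+07
Difference = 5.24807e+08 - 8.70964e+07 = 4.37711e+08
L_source = 10*log10(4.37711e+08) = 86.412 dB
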